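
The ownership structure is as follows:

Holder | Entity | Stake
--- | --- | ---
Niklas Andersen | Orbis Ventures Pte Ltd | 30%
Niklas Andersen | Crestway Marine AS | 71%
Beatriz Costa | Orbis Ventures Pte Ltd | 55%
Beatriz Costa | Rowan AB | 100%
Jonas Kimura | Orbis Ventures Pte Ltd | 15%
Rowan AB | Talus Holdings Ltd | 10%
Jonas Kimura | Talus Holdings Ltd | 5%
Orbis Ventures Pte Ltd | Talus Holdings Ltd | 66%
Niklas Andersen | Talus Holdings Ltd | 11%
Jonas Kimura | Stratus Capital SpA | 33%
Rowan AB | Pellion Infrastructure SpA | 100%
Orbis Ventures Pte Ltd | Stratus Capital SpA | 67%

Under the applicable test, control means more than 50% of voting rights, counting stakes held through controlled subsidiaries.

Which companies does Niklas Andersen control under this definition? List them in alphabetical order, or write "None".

Niklas holds 71% of Crestway, so Niklas controls Crestway.
No other company's threshold is met.

Crestway Marine AS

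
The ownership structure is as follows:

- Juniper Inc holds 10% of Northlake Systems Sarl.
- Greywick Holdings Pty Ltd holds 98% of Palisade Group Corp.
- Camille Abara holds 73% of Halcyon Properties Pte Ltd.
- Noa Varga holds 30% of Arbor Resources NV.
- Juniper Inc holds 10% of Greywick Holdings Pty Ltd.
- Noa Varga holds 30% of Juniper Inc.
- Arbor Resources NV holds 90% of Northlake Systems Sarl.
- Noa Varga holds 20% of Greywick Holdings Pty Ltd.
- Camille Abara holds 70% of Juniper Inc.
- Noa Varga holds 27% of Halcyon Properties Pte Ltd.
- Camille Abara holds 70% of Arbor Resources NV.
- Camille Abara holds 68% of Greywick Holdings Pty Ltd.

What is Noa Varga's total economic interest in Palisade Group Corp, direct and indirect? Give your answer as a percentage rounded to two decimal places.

Noa reaches Palisade along 2 paths.
Via Juniper → Greywick: 30% × 10% × 98% = 2.94%.
Via Greywick: 20% × 98% = 19.6%.
Total: 2.94% + 19.6% = 22.54%.

22.54%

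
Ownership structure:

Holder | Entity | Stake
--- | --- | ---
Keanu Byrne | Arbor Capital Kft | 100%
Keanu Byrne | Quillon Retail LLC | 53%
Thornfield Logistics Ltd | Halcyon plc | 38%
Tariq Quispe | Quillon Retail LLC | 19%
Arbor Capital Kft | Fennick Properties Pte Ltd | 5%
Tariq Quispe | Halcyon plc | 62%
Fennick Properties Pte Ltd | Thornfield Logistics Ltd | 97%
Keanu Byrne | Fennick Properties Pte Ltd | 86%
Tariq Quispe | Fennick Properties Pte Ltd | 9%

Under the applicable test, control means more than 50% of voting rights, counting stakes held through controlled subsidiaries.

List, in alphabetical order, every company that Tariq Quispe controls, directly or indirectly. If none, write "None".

Tariq holds 62% of Halcyon, so Tariq controls Halcyon.
No other company's threshold is met.

Halcyon plc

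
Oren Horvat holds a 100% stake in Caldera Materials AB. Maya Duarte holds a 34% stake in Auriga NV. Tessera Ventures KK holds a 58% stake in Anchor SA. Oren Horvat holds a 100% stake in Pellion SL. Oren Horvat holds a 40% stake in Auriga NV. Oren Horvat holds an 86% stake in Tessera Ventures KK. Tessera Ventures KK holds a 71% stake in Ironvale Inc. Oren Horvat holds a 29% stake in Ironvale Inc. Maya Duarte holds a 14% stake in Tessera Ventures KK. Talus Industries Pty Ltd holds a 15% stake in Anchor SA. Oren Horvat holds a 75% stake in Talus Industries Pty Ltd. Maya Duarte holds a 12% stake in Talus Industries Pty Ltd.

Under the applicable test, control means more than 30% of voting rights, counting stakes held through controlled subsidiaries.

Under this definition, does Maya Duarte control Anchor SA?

Maya holds 34% of Auriga, so Maya controls Auriga.
Neither Maya nor any entity Maya controls holds any voting interest in Anchor.
So Maya does not control Anchor.

No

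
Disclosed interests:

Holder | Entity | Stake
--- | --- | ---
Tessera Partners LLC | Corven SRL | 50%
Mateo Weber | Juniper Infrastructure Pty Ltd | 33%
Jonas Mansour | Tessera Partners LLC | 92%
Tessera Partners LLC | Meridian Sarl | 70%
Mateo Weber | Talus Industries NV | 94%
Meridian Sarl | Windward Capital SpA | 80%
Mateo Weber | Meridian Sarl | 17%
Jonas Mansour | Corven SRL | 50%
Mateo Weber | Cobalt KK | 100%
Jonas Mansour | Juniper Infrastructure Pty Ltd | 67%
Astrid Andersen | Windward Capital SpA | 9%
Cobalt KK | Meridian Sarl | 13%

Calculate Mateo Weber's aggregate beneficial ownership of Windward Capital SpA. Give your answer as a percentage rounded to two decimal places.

Mateo reaches Windward along 2 paths.
Via Cobalt → Meridian: 100% × 13% × 80% = 10.4%.
Via Meridian: 17% × 80% = 13.6%.
Total: 10.4% + 13.6% = 24%.
Rounded: 24.00%.

24.00%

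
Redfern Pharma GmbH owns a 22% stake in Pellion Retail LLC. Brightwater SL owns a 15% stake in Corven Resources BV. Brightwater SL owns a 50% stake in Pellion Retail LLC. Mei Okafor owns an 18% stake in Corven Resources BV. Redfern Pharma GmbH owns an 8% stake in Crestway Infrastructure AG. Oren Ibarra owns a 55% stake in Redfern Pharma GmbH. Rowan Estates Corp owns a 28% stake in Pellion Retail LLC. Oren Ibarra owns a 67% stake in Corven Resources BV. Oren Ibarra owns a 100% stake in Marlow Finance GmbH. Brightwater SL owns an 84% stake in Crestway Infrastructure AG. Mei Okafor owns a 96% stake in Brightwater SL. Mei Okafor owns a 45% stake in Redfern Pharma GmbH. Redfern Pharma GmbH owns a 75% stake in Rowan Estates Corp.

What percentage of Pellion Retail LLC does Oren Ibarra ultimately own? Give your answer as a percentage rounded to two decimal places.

23.65%

Oren reaches Pellion along 2 paths.
Via Redfern: 55% × 22% = 12.1%.
Via Redfern → Rowan: 55% × 75% × 28% = 11.55%.
Total: 12.1% + 11.55% = 23.65%.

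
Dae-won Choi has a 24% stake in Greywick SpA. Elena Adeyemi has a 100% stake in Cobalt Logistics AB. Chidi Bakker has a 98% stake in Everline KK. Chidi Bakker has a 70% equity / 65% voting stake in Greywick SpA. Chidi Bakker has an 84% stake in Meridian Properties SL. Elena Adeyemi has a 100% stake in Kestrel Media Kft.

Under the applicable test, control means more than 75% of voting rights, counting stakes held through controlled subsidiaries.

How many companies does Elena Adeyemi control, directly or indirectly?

2

Elena holds 100% of Cobalt, so Elena controls Cobalt.
Elena holds 100% of Kestrel, so Elena controls Kestrel.
No other company's threshold is met.
Elena controls 2 companies.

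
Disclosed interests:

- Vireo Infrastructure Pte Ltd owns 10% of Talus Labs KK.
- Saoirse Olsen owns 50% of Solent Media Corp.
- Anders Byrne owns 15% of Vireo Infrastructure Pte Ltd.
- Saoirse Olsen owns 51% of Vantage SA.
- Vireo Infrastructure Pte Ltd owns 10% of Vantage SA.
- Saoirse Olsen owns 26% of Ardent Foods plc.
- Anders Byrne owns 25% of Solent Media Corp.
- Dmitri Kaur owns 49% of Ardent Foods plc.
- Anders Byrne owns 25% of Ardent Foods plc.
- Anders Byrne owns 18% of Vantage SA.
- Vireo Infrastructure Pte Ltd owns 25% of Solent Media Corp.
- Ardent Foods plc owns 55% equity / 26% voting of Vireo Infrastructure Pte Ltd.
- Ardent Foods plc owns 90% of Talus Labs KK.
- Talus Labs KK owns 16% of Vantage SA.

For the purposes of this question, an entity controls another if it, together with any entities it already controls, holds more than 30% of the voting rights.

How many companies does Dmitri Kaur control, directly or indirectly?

2

Dmitri holds 49% of Ardent, so Dmitri controls Ardent.
Ardent holds 90% of Talus, so Dmitri controls Talus.
No other company's threshold is met.
Dmitri controls 2 companies.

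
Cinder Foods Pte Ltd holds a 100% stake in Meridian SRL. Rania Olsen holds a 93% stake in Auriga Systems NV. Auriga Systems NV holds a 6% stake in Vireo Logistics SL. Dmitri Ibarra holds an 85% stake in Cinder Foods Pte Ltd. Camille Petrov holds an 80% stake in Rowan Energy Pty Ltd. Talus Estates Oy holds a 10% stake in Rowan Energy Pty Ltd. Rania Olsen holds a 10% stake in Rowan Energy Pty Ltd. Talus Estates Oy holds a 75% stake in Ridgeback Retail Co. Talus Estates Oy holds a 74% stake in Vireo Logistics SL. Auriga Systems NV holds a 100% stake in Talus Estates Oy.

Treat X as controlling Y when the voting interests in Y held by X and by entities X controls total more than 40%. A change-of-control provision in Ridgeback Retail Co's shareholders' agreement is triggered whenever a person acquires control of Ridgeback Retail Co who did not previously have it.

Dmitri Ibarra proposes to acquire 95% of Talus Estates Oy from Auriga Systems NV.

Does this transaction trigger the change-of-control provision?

The purchase adds only to Dmitri's holdings (Auriga's stake shrinks), so Dmitri is the only person who could newly come to control Ridgeback.
Dmitri holds 85% of Cinder, so Dmitri controls Cinder.
Cinder holds 100% of Meridian, so Dmitri controls Meridian.
Neither Dmitri nor any entity Dmitri controls holds any voting interest in Ridgeback.
So before the transaction, Dmitri does not control Ridgeback.
After the purchase, Dmitri holds 95% of Talus directly, and Auriga's stake falls to 5%.
Dmitri holds 95% of Talus, so Dmitri controls Talus.
Talus holds 75% of Ridgeback, so Dmitri controls Ridgeback.
Dmitri did not control Ridgeback before and does after, so the clause is triggered.

Yes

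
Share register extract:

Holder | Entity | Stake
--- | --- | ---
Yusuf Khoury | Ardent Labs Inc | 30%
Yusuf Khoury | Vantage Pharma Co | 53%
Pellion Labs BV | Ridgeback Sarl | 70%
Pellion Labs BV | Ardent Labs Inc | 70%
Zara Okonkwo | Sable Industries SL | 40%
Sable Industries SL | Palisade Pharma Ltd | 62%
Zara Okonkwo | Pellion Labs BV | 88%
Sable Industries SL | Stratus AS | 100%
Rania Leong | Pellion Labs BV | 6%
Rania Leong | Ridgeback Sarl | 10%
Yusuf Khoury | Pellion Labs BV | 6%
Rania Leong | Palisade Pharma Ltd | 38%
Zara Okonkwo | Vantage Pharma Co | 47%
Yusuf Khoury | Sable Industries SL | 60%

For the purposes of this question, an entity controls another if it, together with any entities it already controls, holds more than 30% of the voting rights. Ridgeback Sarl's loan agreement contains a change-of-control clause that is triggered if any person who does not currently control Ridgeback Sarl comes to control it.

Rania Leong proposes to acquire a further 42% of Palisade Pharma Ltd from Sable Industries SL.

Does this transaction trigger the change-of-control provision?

The purchase adds only to Rania's holdings (Sable's stake shrinks), so Rania is the only person who could newly come to control Ridgeback.
Rania holds 38% of Palisade, so Rania controls Palisade.
In Ridgeback, Rania's side holds only 10%, not > 30%.
So before the transaction, Rania does not control Ridgeback.
After the purchase, Rania's direct stake in Palisade rises to 38% + 42% = 80%, and Sable's stake falls to 20%.
Rania holds 80% of Palisade, so Rania controls Palisade.
After the transaction, Rania's side holds 10% of Ridgeback, not > 30%, so Rania still does not control Ridgeback.
No new person acquires control, so the clause is not triggered.

No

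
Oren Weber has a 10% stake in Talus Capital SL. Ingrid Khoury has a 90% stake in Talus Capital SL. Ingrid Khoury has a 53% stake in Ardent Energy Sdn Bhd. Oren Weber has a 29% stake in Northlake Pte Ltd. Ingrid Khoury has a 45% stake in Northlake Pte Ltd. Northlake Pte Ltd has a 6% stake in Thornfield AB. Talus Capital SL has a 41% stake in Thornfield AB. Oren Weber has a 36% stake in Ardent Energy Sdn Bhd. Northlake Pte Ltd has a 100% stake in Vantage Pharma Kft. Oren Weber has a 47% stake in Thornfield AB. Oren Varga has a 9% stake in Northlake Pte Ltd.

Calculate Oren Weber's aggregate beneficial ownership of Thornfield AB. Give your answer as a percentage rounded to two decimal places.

52.84%

Oren Weber reaches Thornfield along 3 paths.
Direct stake: 47% = 47%.
Via Talus: 10% × 41% = 4.1%.
Via Northlake: 29% × 6% = 1.74%.
Total: 47% + 4.1% + 1.74% = 52.84%.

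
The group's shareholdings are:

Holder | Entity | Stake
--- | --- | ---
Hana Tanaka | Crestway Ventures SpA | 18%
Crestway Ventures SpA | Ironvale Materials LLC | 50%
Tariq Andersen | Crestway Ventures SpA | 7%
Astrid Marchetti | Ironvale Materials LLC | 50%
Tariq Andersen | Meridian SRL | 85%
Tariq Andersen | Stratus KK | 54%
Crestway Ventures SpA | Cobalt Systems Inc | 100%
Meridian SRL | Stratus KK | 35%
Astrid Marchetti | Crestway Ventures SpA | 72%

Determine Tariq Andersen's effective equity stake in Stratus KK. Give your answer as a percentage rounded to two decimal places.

83.75%

Tariq reaches Stratus along 2 paths.
Via Meridian: 85% × 35% = 29.75%.
Direct stake: 54% = 54%.
Total: 29.75% + 54% = 83.75%.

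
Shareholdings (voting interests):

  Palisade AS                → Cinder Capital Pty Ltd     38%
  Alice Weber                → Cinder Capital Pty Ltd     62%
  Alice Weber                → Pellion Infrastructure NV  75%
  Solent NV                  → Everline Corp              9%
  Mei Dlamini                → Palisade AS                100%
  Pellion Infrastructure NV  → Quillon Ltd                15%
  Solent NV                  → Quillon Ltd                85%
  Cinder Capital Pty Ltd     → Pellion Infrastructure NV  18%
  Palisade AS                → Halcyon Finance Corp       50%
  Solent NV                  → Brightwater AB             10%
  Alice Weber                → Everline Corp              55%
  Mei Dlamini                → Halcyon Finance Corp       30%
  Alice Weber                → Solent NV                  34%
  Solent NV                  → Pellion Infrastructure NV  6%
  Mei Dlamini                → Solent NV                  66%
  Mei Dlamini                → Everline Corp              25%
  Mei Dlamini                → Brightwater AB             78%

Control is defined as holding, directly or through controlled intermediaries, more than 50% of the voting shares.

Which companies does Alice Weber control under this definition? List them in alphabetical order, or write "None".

Cinder Capital Pty Ltd, Everline Corp, Pellion Infrastructure NV

Alice holds 62% of Cinder, so Alice controls Cinder.
Alice holds 55% of Everline, so Alice controls Everline.
Cinder and Alice together hold 18% + 75% = 93% of Pellion, so Alice controls Pellion.
No other company's threshold is met.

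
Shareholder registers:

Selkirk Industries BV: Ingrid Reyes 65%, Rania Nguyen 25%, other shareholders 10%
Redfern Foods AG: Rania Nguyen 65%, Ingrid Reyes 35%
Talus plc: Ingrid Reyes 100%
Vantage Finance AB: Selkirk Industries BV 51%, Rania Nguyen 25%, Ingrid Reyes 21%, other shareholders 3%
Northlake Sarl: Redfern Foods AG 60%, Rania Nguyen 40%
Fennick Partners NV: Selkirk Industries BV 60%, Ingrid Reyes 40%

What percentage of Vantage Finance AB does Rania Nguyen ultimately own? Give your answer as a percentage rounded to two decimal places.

Rania reaches Vantage along 2 paths.
Via Selkirk: 25% × 51% = 12.75%.
Direct stake: 25% = 25%.
Total: 12.75% + 25% = 37.75%.

37.75%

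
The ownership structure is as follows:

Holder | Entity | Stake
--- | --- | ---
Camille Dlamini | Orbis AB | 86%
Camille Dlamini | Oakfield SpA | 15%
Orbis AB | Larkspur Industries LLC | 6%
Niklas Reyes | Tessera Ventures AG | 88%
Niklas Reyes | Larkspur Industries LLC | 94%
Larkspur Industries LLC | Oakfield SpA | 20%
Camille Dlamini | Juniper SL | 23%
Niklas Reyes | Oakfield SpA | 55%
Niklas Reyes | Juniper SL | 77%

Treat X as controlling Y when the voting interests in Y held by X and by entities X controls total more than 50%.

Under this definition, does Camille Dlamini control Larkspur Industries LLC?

No

Camille holds 86% of Orbis, so Camille controls Orbis.
In Larkspur, Camille's side holds only 6%, not > 50%.
So Camille does not control Larkspur.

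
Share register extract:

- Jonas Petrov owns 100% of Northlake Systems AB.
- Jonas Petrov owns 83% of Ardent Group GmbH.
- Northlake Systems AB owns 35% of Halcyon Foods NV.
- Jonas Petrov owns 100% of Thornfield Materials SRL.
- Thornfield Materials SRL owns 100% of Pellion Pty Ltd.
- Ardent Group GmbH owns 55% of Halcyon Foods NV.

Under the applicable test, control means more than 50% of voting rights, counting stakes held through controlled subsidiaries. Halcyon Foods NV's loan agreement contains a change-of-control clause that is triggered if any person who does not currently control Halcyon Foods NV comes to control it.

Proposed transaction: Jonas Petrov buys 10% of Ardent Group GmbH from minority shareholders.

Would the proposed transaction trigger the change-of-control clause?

No

The purchase changes only Jonas's holdings, so Jonas is the only person who could newly come to control Halcyon.
Jonas holds 100% of Northlake, so Jonas controls Northlake.
Jonas holds 83% of Ardent, so Jonas controls Ardent.
Ardent and Northlake together hold 55% + 35% = 90% of Halcyon, so Jonas controls Halcyon.
So Jonas already controls Halcyon before the transaction.
After the purchase, Jonas's direct stake in Ardent rises to 83% + 10% = 93%.
Jonas controlled Halcyon already, so this is not a new person acquiring control; every other person's position is unchanged or reduced.
No new person acquires control, so the clause is not triggered.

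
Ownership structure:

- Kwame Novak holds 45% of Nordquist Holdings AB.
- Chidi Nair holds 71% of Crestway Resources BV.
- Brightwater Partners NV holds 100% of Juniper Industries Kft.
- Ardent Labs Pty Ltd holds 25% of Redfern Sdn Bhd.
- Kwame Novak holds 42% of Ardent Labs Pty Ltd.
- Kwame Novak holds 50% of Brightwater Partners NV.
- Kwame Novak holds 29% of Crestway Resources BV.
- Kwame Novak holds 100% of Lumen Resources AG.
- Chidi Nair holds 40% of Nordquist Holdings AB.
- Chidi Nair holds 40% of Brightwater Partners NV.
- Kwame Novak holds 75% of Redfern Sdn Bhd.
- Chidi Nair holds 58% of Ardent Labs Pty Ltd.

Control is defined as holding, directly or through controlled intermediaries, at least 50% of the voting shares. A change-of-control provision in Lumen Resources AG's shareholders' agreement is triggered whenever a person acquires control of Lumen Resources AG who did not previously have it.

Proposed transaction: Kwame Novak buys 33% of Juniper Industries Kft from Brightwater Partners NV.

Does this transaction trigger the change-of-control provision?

No

The purchase adds only to Kwame's holdings (Brightwater's stake shrinks), so Kwame is the only person who could newly come to control Lumen.
Kwame holds 100% of Lumen, so Kwame controls Lumen.
So Kwame already controls Lumen before the transaction.
After the purchase, Kwame holds 33% of Juniper directly, and Brightwater's stake falls to 67%.
Kwame controlled Lumen already, so this is not a new person acquiring control; every other person's position is unchanged or reduced.
No new person acquires control, so the clause is not triggered.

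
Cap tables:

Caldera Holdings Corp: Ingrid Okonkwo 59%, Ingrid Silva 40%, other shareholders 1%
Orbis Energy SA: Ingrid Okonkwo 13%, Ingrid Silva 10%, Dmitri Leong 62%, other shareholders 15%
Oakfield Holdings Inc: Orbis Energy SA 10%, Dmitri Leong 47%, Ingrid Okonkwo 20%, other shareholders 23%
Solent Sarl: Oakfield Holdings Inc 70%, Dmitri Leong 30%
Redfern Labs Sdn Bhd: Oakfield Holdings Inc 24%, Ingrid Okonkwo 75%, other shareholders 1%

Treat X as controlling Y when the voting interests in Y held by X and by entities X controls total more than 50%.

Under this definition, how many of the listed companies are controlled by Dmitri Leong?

3

Dmitri holds 62% of Orbis, so Dmitri controls Orbis.
Orbis and Dmitri together hold 10% + 47% = 57% of Oakfield, so Dmitri controls Oakfield.
Oakfield and Dmitri together hold 70% + 30% = 100% of Solent, so Dmitri controls Solent.
No other company's threshold is met.
Dmitri controls 3 companies.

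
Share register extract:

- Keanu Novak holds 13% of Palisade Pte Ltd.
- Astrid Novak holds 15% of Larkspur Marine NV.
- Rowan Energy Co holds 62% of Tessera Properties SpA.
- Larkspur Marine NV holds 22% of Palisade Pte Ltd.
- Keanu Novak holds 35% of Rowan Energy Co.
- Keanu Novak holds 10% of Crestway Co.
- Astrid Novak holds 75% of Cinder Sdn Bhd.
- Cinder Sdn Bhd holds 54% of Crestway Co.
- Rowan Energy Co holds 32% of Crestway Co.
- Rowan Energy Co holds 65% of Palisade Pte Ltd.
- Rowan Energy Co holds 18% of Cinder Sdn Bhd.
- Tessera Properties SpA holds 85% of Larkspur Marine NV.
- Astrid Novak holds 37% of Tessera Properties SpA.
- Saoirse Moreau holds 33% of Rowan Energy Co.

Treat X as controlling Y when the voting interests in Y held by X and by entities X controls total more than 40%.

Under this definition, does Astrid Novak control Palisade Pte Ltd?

Astrid holds 75% of Cinder, so Astrid controls Cinder.
Cinder holds 54% of Crestway, so Astrid controls Crestway.
Neither Astrid nor any entity Astrid controls holds any voting interest in Palisade.
So Astrid does not control Palisade.

No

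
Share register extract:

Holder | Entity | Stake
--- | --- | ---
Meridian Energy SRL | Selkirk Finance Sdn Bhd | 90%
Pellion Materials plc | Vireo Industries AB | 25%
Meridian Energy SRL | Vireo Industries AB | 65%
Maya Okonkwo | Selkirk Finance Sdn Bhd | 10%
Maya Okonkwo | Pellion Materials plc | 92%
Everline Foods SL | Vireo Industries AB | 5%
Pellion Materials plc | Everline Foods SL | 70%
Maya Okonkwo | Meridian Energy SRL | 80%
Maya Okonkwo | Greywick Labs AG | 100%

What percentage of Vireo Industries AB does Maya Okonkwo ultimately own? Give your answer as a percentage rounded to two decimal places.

78.22%

Maya reaches Vireo along 3 paths.
Via Pellion: 92% × 25% = 23%.
Via Meridian: 80% × 65% = 52%.
Via Pellion → Everline: 92% × 70% × 5% = 3.22%.
Total: 23% + 52% + 3.22% = 78.22%.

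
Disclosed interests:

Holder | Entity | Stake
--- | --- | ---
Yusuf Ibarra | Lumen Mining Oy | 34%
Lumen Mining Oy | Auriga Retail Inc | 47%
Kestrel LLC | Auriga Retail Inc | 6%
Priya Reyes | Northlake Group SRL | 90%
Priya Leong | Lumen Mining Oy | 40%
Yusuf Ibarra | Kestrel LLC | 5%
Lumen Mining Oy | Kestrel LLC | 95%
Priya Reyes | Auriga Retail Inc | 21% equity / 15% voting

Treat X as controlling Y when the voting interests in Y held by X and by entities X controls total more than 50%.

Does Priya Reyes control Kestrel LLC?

Priya Reyes holds 90% of Northlake, so Priya Reyes controls Northlake.
Neither Priya Reyes nor any entity Priya Reyes controls holds any voting interest in Kestrel.
So Priya Reyes does not control Kestrel.

No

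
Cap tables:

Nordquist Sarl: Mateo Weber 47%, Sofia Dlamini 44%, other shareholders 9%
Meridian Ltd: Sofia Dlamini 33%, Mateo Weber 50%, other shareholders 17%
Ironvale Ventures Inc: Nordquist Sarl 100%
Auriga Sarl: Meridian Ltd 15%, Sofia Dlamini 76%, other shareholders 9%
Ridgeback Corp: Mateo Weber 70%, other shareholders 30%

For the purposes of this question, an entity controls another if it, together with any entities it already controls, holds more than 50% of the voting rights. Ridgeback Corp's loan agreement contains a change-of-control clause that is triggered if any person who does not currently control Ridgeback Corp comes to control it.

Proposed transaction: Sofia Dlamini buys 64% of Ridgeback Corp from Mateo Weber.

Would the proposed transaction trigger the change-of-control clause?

The purchase adds only to Sofia's holdings (Mateo's stake shrinks), so Sofia is the only person who could newly come to control Ridgeback.
Sofia holds 76% of Auriga, so Sofia controls Auriga.
Neither Sofia nor any entity Sofia controls holds any voting interest in Ridgeback.
So before the transaction, Sofia does not control Ridgeback.
After the purchase, Sofia holds 64% of Ridgeback directly, and Mateo's stake falls to 6%.
Sofia holds 64% of Ridgeback, so Sofia controls Ridgeback.
Sofia did not control Ridgeback before and does after, so the clause is triggered.

Yes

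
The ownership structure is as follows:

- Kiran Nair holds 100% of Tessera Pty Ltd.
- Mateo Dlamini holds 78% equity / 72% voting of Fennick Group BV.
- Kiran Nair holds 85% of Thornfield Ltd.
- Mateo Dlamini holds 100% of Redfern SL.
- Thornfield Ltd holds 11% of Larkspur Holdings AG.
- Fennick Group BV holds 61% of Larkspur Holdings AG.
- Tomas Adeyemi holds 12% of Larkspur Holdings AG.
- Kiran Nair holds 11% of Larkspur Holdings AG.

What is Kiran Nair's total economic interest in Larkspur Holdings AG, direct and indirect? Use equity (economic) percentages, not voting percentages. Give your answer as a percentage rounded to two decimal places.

20.35%

Kiran reaches Larkspur along 2 paths.
Via Thornfield: 85% × 11% = 9.35%.
Direct stake: 11% = 11%.
Total: 9.35% + 11% = 20.35%.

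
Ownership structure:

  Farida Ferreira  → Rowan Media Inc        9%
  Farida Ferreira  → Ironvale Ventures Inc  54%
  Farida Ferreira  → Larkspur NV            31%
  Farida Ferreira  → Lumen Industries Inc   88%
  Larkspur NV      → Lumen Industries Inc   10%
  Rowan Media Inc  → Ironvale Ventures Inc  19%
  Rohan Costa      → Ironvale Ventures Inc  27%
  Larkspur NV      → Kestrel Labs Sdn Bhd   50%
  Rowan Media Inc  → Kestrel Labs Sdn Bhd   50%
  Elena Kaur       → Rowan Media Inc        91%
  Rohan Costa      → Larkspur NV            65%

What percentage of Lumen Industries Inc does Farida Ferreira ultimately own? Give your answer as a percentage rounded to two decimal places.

91.10%

Farida reaches Lumen along 2 paths.
Direct stake: 88% = 88%.
Via Larkspur: 31% × 10% = 3.1%.
Total: 88% + 3.1% = 91.1%.
Rounded: 91.10%.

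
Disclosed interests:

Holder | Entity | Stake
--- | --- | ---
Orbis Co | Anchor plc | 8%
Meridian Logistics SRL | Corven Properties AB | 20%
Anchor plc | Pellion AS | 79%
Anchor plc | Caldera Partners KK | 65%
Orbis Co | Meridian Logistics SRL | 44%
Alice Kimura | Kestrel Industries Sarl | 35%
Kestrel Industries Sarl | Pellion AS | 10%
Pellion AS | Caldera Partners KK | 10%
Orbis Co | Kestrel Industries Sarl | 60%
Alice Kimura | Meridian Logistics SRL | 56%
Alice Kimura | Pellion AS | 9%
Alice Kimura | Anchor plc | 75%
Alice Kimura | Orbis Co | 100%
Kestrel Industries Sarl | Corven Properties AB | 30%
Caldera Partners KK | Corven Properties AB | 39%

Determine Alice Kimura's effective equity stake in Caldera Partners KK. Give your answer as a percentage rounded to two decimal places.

Alice reaches Caldera along 7 paths.
Via Kestrel → Pellion: 35% × 10% × 10% = 0.35%.
Via Orbis → Kestrel → Pellion: 100% × 60% × 10% × 10% = 0.6%.
Via Anchor → Pellion: 75% × 79% × 10% = 5.925%.
Via Orbis → Anchor → Pellion: 100% × 8% × 79% × 10% = 0.632%.
Via Pellion: 9% × 10% = 0.9%.
Via Anchor: 75% × 65% = 48.75%.
Via Orbis → Anchor: 100% × 8% × 65% = 5.2%.
Total: 0.35% + 0.6% + 5.925% + 0.632% + 0.9% + 48.75% + 5.2% = 62.357%.
Rounded: 62.36%.

62.36%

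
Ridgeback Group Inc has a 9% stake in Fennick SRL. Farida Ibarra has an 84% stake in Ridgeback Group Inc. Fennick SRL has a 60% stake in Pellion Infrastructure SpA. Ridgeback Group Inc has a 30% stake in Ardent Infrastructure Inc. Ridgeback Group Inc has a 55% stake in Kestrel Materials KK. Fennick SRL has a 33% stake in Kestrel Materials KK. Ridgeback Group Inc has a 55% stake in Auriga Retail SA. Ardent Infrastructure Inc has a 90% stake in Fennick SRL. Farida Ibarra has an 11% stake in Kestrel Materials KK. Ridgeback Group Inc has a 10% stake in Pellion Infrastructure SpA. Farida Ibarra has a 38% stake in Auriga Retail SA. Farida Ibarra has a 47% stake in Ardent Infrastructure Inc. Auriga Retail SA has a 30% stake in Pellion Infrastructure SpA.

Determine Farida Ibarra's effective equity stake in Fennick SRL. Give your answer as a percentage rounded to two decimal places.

72.54%

Farida reaches Fennick along 3 paths.
Via Ridgeback: 84% × 9% = 7.56%.
Via Ardent: 47% × 90% = 42.3%.
Via Ridgeback → Ardent: 84% × 30% × 90% = 22.68%.
Total: 7.56% + 42.3% + 22.68% = 72.54%.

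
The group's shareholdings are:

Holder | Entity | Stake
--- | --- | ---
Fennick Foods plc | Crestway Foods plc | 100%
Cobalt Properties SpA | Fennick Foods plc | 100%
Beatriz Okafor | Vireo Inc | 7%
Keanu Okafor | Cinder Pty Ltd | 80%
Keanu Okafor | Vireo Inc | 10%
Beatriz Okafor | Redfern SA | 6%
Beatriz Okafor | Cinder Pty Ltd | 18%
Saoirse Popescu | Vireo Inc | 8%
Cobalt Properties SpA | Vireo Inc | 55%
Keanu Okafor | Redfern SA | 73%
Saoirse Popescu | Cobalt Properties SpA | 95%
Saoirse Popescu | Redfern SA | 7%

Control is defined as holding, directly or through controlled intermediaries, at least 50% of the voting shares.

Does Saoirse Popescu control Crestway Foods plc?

Saoirse holds 95% of Cobalt, so Saoirse controls Cobalt.
Cobalt holds 100% of Fennick, so Saoirse controls Fennick.
Fennick holds 100% of Crestway, so Saoirse controls Crestway.

Yes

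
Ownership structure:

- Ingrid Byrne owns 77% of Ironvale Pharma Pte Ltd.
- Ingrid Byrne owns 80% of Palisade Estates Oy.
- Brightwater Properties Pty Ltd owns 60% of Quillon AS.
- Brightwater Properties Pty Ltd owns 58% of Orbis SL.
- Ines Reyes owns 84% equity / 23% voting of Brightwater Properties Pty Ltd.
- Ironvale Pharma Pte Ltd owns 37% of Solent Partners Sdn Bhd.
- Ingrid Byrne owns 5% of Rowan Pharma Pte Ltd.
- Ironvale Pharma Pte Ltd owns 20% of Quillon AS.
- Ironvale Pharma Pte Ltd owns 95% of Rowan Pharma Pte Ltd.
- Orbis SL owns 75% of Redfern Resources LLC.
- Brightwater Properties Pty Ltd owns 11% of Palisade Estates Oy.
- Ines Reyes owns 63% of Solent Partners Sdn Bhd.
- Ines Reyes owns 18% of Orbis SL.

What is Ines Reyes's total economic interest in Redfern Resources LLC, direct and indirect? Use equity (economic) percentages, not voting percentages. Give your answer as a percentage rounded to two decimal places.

Ines reaches Redfern along 2 paths.
Via Brightwater → Orbis: 84% × 58% × 75% = 36.54%.
Via Orbis: 18% × 75% = 13.5%.
Total: 36.54% + 13.5% = 50.04%.

50.04%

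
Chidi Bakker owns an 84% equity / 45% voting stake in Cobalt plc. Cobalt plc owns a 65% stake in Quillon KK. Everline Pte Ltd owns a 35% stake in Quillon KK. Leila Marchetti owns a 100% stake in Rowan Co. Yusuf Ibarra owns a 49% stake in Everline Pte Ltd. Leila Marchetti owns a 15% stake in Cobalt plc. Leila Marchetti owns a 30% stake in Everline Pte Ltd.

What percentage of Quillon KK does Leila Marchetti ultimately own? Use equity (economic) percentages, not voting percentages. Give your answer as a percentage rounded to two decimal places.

Leila reaches Quillon along 2 paths.
Via Cobalt: 15% × 65% = 9.75%.
Via Everline: 30% × 35% = 10.5%.
Total: 9.75% + 10.5% = 20.25%.

20.25%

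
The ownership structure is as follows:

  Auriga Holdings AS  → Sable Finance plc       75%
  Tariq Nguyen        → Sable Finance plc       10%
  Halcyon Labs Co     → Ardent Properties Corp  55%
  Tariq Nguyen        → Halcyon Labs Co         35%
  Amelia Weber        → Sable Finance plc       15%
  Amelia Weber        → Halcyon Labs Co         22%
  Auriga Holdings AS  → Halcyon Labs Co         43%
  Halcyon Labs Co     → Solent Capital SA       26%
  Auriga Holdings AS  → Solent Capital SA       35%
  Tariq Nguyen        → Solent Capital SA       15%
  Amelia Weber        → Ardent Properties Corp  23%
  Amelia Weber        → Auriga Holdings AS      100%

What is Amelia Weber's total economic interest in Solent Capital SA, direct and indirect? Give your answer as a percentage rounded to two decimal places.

51.90%

Amelia reaches Solent along 3 paths.
Via Auriga: 100% × 35% = 35%.
Via Auriga → Halcyon: 100% × 43% × 26% = 11.18%.
Via Halcyon: 22% × 26% = 5.72%.
Total: 35% + 11.18% + 5.72% = 51.9%.
Rounded: 51.90%.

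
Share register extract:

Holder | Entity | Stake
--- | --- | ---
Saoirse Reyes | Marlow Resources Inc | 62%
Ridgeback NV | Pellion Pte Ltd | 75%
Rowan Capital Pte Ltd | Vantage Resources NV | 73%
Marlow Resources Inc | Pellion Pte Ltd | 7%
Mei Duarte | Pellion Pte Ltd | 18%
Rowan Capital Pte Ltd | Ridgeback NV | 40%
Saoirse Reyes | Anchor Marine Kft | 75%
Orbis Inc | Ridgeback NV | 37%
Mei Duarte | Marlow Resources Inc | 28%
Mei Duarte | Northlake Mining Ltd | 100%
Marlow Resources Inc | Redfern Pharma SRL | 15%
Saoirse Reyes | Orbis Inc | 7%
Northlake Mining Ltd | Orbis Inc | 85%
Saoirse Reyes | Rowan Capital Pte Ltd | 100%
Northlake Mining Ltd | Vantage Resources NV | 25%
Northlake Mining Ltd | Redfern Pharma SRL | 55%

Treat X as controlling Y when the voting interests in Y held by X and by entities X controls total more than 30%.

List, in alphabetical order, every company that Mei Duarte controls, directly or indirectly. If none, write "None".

Northlake Mining Ltd, Orbis Inc, Pellion Pte Ltd, Redfern Pharma SRL, Ridgeback NV

Mei holds 100% of Northlake, so Mei controls Northlake.
Northlake holds 85% of Orbis, so Mei controls Orbis.
Orbis holds 37% of Ridgeback, so Mei controls Ridgeback.
Mei and Ridgeback together hold 18% + 75% = 93% of Pellion, so Mei controls Pellion.
Northlake holds 55% of Redfern, so Mei controls Redfern.
No other company's threshold is met.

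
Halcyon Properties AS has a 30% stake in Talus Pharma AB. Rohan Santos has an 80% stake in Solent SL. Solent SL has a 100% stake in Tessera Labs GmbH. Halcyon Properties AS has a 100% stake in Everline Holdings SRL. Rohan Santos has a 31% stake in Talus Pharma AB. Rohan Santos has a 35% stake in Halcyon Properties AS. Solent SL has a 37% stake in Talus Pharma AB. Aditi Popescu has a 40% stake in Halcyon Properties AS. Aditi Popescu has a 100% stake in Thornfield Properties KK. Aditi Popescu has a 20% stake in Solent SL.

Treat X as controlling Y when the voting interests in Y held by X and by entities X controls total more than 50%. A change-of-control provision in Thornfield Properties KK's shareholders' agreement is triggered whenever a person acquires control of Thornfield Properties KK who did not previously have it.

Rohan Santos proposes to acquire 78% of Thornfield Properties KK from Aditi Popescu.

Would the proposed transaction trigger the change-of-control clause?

The purchase adds only to Rohan's holdings (Aditi's stake shrinks), so Rohan is the only person who could newly come to control Thornfield.
Rohan holds 80% of Solent, so Rohan controls Solent.
Solent and Rohan together hold 37% + 31% = 68% of Talus, so Rohan controls Talus.
Solent holds 100% of Tessera, so Rohan controls Tessera.
Neither Rohan nor any entity Rohan controls holds any voting interest in Thornfield.
So before the transaction, Rohan does not control Thornfield.
After the purchase, Rohan holds 78% of Thornfield directly, and Aditi's stake falls to 22%.
Rohan holds 78% of Thornfield, so Rohan controls Thornfield.
Rohan did not control Thornfield before and does after, so the clause is triggered.

Yes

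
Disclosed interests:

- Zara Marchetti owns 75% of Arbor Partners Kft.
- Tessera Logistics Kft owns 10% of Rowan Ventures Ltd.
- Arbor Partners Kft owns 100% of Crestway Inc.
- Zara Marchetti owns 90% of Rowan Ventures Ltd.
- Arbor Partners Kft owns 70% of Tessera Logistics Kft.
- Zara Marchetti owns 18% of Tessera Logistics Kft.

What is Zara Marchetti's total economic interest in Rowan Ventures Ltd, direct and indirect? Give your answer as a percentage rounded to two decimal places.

Zara reaches Rowan along 3 paths.
Direct stake: 90% = 90%.
Via Tessera: 18% × 10% = 1.8%.
Via Arbor → Tessera: 75% × 70% × 10% = 5.25%.
Total: 90% + 1.8% + 5.25% = 97.05%.

97.05%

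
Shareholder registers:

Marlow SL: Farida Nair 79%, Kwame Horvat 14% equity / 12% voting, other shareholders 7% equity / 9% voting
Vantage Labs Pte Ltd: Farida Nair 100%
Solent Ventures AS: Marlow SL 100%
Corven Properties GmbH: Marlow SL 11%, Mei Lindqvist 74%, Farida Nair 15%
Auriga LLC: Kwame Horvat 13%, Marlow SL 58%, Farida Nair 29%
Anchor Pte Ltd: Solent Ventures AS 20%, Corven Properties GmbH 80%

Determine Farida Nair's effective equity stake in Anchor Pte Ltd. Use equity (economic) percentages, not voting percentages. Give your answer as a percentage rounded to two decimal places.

34.75%

Farida reaches Anchor along 3 paths.
Via Marlow → Solent: 79% × 100% × 20% = 15.8%.
Via Marlow → Corven: 79% × 11% × 80% = 6.952%.
Via Corven: 15% × 80% = 12%.
Total: 15.8% + 6.952% + 12% = 34.752%.
Rounded: 34.75%.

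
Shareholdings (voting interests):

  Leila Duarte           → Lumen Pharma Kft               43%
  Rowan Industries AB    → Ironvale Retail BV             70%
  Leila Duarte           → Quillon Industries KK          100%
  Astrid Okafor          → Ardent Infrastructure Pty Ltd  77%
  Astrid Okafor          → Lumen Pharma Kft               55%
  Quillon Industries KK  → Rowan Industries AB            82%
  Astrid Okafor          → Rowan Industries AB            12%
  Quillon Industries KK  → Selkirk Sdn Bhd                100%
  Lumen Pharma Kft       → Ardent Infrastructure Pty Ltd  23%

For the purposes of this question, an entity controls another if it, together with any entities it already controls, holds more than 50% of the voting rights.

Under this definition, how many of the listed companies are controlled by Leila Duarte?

Leila holds 100% of Quillon, so Leila controls Quillon.
Quillon holds 82% of Rowan, so Leila controls Rowan.
Rowan holds 70% of Ironvale, so Leila controls Ironvale.
Quillon holds 100% of Selkirk, so Leila controls Selkirk.
No other company's threshold is met.
Leila controls 4 companies.

4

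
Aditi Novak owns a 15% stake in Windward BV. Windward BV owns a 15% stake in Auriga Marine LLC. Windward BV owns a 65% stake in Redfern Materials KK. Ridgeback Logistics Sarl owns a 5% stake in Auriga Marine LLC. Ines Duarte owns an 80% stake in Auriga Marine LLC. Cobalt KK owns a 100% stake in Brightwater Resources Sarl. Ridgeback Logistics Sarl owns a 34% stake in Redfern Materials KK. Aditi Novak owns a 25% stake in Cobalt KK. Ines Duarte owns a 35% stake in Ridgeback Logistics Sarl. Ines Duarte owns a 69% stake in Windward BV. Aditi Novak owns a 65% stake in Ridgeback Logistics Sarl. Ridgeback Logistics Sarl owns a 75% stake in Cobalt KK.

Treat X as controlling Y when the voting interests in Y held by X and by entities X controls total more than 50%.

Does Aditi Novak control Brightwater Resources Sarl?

Yes

Aditi holds 65% of Ridgeback, so Aditi controls Ridgeback.
Ridgeback and Aditi together hold 75% + 25% = 100% of Cobalt, so Aditi controls Cobalt.
Cobalt holds 100% of Brightwater, so Aditi controls Brightwater.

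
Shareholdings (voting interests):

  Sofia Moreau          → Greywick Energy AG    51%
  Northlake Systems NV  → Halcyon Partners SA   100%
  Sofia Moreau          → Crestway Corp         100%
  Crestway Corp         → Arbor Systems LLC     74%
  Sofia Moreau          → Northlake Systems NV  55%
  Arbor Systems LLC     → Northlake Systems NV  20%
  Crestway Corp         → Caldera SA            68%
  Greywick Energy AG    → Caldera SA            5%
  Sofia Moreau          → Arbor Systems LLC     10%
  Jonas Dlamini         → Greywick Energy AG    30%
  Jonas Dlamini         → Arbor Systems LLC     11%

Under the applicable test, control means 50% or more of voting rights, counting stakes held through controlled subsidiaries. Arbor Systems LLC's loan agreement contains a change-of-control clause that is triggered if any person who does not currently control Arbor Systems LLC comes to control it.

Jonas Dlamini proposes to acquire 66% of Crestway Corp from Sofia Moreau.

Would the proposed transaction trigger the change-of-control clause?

The purchase adds only to Jonas's holdings (Sofia's stake shrinks), so Jonas is the only person who could newly come to control Arbor.
Jonas's largest direct stake is 30% in Greywick, which does not meet the threshold, so Jonas controls no company.
In Arbor, Jonas's side holds only 11%, not ≥ 50%.
So before the transaction, Jonas does not control Arbor.
After the purchase, Jonas holds 66% of Crestway directly, and Sofia's stake falls to 34%.
Jonas holds 66% of Crestway, so Jonas controls Crestway.
Jonas and Crestway together hold 11% + 74% = 85% of Arbor, so Jonas controls Arbor.
Jonas did not control Arbor before and does after, so the clause is triggered.

Yes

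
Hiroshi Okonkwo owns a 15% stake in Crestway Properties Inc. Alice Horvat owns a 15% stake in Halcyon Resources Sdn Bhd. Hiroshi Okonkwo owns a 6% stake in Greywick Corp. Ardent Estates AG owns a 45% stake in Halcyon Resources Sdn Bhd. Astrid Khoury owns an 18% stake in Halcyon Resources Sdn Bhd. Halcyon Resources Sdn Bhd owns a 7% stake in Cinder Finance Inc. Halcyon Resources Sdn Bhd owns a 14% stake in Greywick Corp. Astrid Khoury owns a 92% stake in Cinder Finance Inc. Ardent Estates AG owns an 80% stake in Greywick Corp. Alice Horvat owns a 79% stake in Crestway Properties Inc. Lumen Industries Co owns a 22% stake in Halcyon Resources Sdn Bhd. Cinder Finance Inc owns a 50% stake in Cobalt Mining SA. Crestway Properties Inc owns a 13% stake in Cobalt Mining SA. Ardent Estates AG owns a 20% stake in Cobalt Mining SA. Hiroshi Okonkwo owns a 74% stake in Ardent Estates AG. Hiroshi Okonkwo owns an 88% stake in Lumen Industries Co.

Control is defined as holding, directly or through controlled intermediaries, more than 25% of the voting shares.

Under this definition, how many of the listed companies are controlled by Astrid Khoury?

2

Astrid holds 92% of Cinder, so Astrid controls Cinder.
Cinder holds 50% of Cobalt, so Astrid controls Cobalt.
No other company's threshold is met.
Astrid controls 2 companies.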